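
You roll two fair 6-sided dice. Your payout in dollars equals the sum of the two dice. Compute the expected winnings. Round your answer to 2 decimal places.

$7.00

Distribution of the sum of the two dice: 2 w.p. 1/36, 3 w.p. 1/18, 4 w.p. 1/12, 5 w.p. 1/9, 6 w.p. 5/36, 7 w.p. 1/6, …
E[payout] = (1/36)·2 + (1/18)·3 + (1/12)·4 + (1/9)·5 + (5/36)·6 + (1/6)·7 + (5/36)·8 + (1/9)·9 + (1/12)·10 + (1/18)·11 + (1/36)·12 = 7
≈ $7.00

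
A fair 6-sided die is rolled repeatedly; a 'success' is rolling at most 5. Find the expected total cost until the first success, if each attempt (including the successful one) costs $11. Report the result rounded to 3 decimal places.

$13.200

E[#attempts] = 1/p = 6/5; E[cost] = 11·6/5 = 66/5.
≈ 13.200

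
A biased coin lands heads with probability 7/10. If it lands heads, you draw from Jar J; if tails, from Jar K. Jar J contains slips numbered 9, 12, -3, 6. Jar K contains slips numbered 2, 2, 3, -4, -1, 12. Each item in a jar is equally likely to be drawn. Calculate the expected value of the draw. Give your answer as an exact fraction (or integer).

E[X | Jar J] = (9 + 12 − 3 + 6)/4 = 6
E[X | Jar K] = (2 + 2 + 3 − 4 − 1 + 12)/6 = 7/3
E[X] = (7/10)·6 + (3/10)·7/3 = 49/10

49/10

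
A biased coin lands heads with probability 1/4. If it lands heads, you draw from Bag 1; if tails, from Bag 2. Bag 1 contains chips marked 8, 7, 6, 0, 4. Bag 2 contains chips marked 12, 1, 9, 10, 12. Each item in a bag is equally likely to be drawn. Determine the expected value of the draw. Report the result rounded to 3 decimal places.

E[X | Bag 1] = (8 + 7 + 6 + 0 + 4)/5 = 5
E[X | Bag 2] = (12 + 1 + 9 + 10 + 12)/5 = 44/5
E[X] = (1/4)·5 + (3/4)·44/5 = 157/20 ≈ 7.850

7.850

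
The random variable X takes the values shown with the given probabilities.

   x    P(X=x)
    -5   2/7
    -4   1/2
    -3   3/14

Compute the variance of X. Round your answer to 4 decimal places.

0.4949

E[X] = (2/7)·(-5) + (1/2)·(-4) + (3/14)·(-3) = -57/14
E[X²] = (2/7)·25 + (1/2)·16 + (3/14)·9 = 239/14
Var(X) = 239/14 − (-57/14)² = 97/196 ≈ 0.4949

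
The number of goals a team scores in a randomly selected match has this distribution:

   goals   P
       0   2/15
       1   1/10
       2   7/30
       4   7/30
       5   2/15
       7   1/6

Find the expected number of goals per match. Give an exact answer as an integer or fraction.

E[X] = (2/15)·0 + (1/10)·1 + (7/30)·2 + (7/30)·4 + (2/15)·5 + (1/6)·7
     = 10/3

10/3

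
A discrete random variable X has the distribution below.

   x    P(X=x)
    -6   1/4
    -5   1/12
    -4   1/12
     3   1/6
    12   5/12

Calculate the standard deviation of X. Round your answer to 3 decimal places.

E[X] = 13/4, E[X²] = 887/12
Var(X) = E[X²] − (E[X])² = 887/12 − 169/16 = 3041/48
SD(X) = √(3041/48) ≈ 7.960

7.960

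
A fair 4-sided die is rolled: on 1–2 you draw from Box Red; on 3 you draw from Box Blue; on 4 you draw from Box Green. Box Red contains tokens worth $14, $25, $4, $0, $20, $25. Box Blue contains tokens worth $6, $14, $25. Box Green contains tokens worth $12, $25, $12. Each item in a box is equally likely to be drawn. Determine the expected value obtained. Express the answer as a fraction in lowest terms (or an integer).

E[X | Box Red] = (14 + 25 + 4 + 0 + 20 + 25)/6 = 44/3
E[X | Box Blue] = (6 + 14 + 25)/3 = 15
E[X | Box Green] = (12 + 25 + 12)/3 = 49/3
E[X] = (1/2)·44/3 + (1/4)·15 + (1/4)·49/3 = 91/6

91/6 dollars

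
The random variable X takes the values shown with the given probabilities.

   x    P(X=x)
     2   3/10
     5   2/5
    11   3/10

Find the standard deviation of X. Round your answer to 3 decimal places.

3.562

E[X] = 59/10, E[X²] = 95/2
Var(X) = E[X²] − (E[X])² = 95/2 − 3481/100 = 1269/100
SD(X) = √(1269/100) ≈ 3.562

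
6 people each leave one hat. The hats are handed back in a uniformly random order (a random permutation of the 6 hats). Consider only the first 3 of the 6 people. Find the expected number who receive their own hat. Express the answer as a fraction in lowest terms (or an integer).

Let Xᵢ = 1 if person i gets their own hat. For each i, P(Xᵢ=1) = 1/6.
By linearity of expectation, E[X₁+…+X_3] = 3·(1/6) = 1/2.

1/2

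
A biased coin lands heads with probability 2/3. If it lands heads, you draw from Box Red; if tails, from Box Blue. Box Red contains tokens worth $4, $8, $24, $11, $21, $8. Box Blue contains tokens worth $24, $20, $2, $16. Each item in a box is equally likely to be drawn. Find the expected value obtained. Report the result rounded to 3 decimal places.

E[X | Box Red] = (4 + 8 + 24 + 11 + 21 + 8)/6 = 38/3
E[X | Box Blue] = (24 + 20 + 2 + 16)/4 = 31/2
E[X] = (2/3)·38/3 + (1/3)·31/2 = 245/18 ≈ 13.611

$13.611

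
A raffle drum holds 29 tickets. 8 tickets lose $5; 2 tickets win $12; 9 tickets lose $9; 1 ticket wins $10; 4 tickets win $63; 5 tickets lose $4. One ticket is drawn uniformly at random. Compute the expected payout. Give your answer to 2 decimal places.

E[payout] = (8/29)·(-5) + (2/29)·12 + (9/29)·(-9) + (1/29)·10 + (4/29)·63 + (5/29)·(-4) = 5
≈ $5.00

$5.00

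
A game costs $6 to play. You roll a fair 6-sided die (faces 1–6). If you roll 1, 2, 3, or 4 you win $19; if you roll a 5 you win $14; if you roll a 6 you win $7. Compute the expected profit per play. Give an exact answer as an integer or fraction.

61/6 dollars

E[payout] = (1/6)·7 + (1/6)·14 + (2/3)·19 = 97/6
Expected profit = 97/6 − 6 = 61/6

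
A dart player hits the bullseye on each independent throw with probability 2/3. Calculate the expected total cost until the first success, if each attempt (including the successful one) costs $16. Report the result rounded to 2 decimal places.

$24.00

E[#attempts] = 1/p = 3/2; E[cost] = 16·3/2 = 24.
≈ 24.00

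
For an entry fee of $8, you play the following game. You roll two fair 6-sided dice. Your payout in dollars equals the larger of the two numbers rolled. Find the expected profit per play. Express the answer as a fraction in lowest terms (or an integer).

-127/36 dollars

Distribution of the larger of the two numbers rolled: 1 w.p. 1/36, 2 w.p. 1/12, 3 w.p. 5/36, 4 w.p. 7/36, 5 w.p. 1/4, 6 w.p. 11/36
E[payout] = (1/36)·1 + (1/12)·2 + (5/36)·3 + (7/36)·4 + (1/4)·5 + (11/36)·6 = 161/36
Expected profit = 161/36 − 8 = -127/36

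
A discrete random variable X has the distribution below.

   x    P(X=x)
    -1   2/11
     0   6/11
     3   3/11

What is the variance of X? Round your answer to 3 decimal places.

2.231

E[X] = (2/11)·(-1) + (6/11)·0 + (3/11)·3 = 7/11
E[X²] = (2/11)·1 + (6/11)·0 + (3/11)·9 = 29/11
Var(X) = 29/11 − (7/11)² = 270/121 ≈ 2.231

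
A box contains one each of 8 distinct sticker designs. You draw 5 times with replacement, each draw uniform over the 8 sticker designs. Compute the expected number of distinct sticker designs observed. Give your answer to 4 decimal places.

3.8967

Let Xⱼ=1 if type j appears at least once. P(Xⱼ=1) = 1 − ((8−1)/8)^5 = 15961/32768.
E[#distinct] = 8·15961/32768 = 15961/4096.
≈ 3.8967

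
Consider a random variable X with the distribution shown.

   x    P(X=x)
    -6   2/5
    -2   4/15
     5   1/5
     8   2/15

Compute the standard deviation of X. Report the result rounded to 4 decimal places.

5.3150

E[X] = -13/15, E[X²] = 29
Var(X) = E[X²] − (E[X])² = 29 − 169/225 = 6356/225
SD(X) = √(6356/225) ≈ 5.3150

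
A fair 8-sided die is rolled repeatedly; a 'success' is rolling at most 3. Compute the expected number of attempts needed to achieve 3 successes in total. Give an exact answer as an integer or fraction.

8

By linearity (sum of 3 independent geometric waits), E[trials] = 3/p = 3/(3/8) = 8.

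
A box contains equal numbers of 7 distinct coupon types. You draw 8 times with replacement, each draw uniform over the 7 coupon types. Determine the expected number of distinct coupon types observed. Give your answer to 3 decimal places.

4.960

Let Xⱼ=1 if type j appears at least once. P(Xⱼ=1) = 1 − ((7−1)/7)^8 = 4085185/5764801.
E[#distinct] = 7·4085185/5764801 = 4085185/823543.
≈ 4.960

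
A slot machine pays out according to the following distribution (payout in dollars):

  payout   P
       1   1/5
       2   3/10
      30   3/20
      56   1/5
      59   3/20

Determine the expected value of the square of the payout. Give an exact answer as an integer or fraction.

5143/4

E[X²] = (1/5)·1 + (3/10)·4 + (3/20)·900 + (1/5)·3136 + (3/20)·3481
     = 5143/4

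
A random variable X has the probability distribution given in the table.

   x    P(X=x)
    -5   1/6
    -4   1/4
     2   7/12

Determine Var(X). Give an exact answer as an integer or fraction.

E[X] = (1/6)·(-5) + (1/4)·(-4) + (7/12)·2 = -2/3
E[X²] = (1/6)·25 + (1/4)·16 + (7/12)·4 = 21/2
Var(X) = 21/2 − (-2/3)² = 181/18

181/18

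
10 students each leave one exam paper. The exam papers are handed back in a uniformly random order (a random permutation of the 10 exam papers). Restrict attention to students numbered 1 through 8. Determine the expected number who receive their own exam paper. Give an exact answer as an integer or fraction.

Let Xᵢ = 1 if person i gets their own exam paper. For each i, P(Xᵢ=1) = 1/10.
By linearity of expectation, E[X₁+…+X_8] = 8·(1/10) = 4/5.

4/5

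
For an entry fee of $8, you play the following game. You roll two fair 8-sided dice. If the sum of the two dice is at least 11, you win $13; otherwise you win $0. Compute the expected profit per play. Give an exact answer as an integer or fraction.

E[payout] = (43/64)·0 + (21/64)·13 = 273/64
Expected profit = 273/64 − 8 = -239/64

-239/64 dollars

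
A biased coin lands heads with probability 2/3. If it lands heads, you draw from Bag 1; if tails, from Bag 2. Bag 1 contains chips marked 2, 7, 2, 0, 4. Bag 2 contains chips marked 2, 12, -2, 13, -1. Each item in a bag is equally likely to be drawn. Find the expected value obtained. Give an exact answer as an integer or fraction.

18/5

E[X | Bag 1] = (2 + 7 + 2 + 0 + 4)/5 = 3
E[X | Bag 2] = (2 + 12 − 2 + 13 − 1)/5 = 24/5
E[X] = (2/3)·3 + (1/3)·24/5 = 18/5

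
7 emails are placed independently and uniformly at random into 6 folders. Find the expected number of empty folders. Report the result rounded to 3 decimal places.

Let Xⱼ=1 if folder j is empty. P(Xⱼ=1) = ((6-1)/6)^7 = 78125/279936.
By linearity, E[#empty] = 6·78125/279936 = 78125/46656.
≈ 1.674

1.674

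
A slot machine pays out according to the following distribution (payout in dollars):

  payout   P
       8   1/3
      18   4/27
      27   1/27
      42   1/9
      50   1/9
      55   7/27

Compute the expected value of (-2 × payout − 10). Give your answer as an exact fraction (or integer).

E[-2x-10] = (1/3)·(-26) + (4/27)·(-46) + (1/27)·(-64) + (1/9)·(-94) + (1/9)·(-110) + (7/27)·(-120)
     = -1934/27

-1934/27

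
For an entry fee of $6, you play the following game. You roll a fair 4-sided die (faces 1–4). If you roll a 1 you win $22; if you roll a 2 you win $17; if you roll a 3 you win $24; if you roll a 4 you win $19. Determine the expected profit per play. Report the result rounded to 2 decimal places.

E[payout] = (1/4)·17 + (1/4)·19 + (1/4)·22 + (1/4)·24 = 41/2
Expected profit = 41/2 − 6 = 29/2 ≈ $14.50

$14.50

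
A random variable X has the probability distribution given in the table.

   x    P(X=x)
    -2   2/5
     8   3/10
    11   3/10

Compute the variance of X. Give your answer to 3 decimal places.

E[X] = (2/5)·(-2) + (3/10)·8 + (3/10)·11 = 49/10
E[X²] = (2/5)·4 + (3/10)·64 + (3/10)·121 = 571/10
Var(X) = 571/10 − (49/10)² = 3309/100 ≈ 33.090

33.090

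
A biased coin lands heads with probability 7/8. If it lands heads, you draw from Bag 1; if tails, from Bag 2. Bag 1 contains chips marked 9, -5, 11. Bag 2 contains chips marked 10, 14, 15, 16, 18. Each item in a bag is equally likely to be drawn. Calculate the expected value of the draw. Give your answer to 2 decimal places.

6.20

E[X | Bag 1] = (9 − 5 + 11)/3 = 5
E[X | Bag 2] = (10 + 14 + 15 + 16 + 18)/5 = 73/5
E[X] = (7/8)·5 + (1/8)·73/5 = 31/5 ≈ 6.20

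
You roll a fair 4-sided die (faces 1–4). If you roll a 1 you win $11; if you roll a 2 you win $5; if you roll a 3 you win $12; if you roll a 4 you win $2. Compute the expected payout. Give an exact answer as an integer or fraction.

15/2 dollars

E[payout] = (1/4)·2 + (1/4)·5 + (1/4)·11 + (1/4)·12 = 15/2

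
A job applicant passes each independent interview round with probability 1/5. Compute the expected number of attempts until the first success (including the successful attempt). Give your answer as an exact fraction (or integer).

For a geometric distribution, E[trials] = 1/p = 1/(1/5) = 5.

5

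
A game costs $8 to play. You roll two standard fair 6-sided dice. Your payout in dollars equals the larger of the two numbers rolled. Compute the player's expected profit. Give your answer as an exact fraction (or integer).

-127/36 dollars

Distribution of the larger of the two numbers rolled: 1 w.p. 1/36, 2 w.p. 1/12, 3 w.p. 5/36, 4 w.p. 7/36, 5 w.p. 1/4, 6 w.p. 11/36
E[payout] = (1/36)·1 + (1/12)·2 + (5/36)·3 + (7/36)·4 + (1/4)·5 + (11/36)·6 = 161/36
Expected profit = 161/36 − 8 = -127/36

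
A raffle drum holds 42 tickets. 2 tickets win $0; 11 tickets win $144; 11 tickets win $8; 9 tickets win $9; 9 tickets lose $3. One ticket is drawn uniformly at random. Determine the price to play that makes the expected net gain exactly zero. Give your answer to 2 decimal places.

E[payout] = (2/42)·0 + (11/42)·144 + (11/42)·8 + (9/42)·9 + (9/42)·(-3) = 863/21
Fair fee = E[payout] = 863/21 ≈ $41.10

$41.10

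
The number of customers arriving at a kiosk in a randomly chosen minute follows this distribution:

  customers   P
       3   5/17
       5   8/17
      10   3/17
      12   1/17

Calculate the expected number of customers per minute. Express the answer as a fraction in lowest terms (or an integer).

97/17

E[X] = (5/17)·3 + (8/17)·5 + (3/17)·10 + (1/17)·12
     = 97/17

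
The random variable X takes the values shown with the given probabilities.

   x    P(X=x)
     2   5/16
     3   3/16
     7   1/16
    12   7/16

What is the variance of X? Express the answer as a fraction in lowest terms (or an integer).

1391/64

E[X] = (5/16)·2 + (3/16)·3 + (1/16)·7 + (7/16)·12 = 55/8
E[X²] = (5/16)·4 + (3/16)·9 + (1/16)·49 + (7/16)·144 = 69
Var(X) = 69 − (55/8)² = 1391/64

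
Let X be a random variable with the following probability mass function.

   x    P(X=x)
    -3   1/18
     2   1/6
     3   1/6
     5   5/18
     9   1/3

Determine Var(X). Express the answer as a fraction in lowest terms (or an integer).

3581/324

E[X] = (1/18)·(-3) + (1/6)·2 + (1/6)·3 + (5/18)·5 + (1/3)·9 = 91/18
E[X²] = (1/18)·9 + (1/6)·4 + (1/6)·9 + (5/18)·25 + (1/3)·81 = 659/18
Var(X) = 659/18 − (91/18)² = 3581/324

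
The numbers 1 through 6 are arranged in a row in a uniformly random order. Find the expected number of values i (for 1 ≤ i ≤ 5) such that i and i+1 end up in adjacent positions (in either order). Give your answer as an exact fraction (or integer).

5/3

For each i ∈ {1,…,5}, let Xᵢ = 1 if i and i+1 are adjacent. P(Xᵢ=1) = 2·(6−1)!/6! = 2/6.
By linearity, E[ΣXᵢ] = (5)·(2/6) = 5/3.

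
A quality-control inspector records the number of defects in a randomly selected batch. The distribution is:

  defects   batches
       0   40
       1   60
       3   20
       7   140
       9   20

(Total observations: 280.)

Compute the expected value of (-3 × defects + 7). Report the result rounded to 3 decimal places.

-6.714

Total = 280, so P(defects=0) = 40/280, etc.
E[-3x+7] = (1/7)·7 + (3/14)·4 + (1/14)·(-2) + (1/2)·(-14) + (1/14)·(-20)
     = -47/7 ≈ -6.714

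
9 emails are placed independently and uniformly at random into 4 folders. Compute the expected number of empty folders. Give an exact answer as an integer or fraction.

Let Xⱼ=1 if folder j is empty. P(Xⱼ=1) = ((4-1)/4)^9 = 19683/262144.
By linearity, E[#empty] = 4·19683/262144 = 19683/65536.

19683/65536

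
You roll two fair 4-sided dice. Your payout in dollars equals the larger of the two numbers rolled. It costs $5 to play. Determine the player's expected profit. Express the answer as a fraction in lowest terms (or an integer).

Distribution of the larger of the two numbers rolled: 1 w.p. 1/16, 2 w.p. 3/16, 3 w.p. 5/16, 4 w.p. 7/16
E[payout] = (1/16)·1 + (3/16)·2 + (5/16)·3 + (7/16)·4 = 25/8
Expected profit = 25/8 − 5 = -15/8

-15/8 dollars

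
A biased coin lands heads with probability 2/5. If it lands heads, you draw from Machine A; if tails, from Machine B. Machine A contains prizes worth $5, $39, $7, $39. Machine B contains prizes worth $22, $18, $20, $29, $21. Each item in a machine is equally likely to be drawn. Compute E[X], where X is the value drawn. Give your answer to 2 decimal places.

$22.20

E[X | Machine A] = (5 + 39 + 7 + 39)/4 = 45/2
E[X | Machine B] = (22 + 18 + 20 + 29 + 21)/5 = 22
E[X] = (2/5)·45/2 + (3/5)·22 = 111/5 ≈ 22.20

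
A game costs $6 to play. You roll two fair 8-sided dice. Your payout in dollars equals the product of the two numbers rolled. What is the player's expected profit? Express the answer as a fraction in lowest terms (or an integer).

Distribution of the product of the two numbers rolled: 1 w.p. 1/64, 2 w.p. 1/32, 3 w.p. 1/32, 4 w.p. 3/64, 5 w.p. 1/32, 6 w.p. 1/16, …
E[payout] = (1/64)·1 + (1/32)·2 + (1/32)·3 + (3/64)·4 + (1/32)·5 + (1/16)·6 + (1/32)·7 + (1/16)·8 + (1/64)·9 + (1/32)·10 + (1/16)·12 + (1/32)·14 + (1/32)·15 + (3/64)·16 + (1/32)·18 + (1/32)·20 + (1/32)·21 + (1/16)·24 + (1/64)·25 + (1/32)·28 + (1/32)·30 + (1/32)·32 + (1/32)·35 + (1/64)·36 + (1/32)·40 + (1/32)·42 + (1/32)·48 + (1/64)·49 + (1/32)·56 + (1/64)·64 = 81/4
Expected profit = 81/4 − 6 = 57/4

57/4 dollars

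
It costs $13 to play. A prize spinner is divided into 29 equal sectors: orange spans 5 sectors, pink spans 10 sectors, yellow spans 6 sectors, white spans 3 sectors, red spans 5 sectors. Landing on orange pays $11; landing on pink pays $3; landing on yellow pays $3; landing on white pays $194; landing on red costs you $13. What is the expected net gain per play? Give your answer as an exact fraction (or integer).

E[payout] = (5/29)·11 + (10/29)·3 + (6/29)·3 + (3/29)·194 + (5/29)·(-13) = 620/29
Expected profit = 620/29 − 13 = 243/29

243/29 dollars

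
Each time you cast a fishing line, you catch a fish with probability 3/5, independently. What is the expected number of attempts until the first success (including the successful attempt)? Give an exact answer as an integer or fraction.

For a geometric distribution, E[trials] = 1/p = 1/(3/5) = 5/3.

5/3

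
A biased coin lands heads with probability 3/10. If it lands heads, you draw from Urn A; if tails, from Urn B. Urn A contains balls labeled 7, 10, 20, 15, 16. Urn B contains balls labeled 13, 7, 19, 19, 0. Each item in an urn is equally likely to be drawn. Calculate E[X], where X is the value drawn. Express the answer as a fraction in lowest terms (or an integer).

E[X | Urn A] = (7 + 10 + 20 + 15 + 16)/5 = 68/5
E[X | Urn B] = (13 + 7 + 19 + 19 + 0)/5 = 58/5
E[X] = (3/10)·68/5 + (7/10)·58/5 = 61/5

61/5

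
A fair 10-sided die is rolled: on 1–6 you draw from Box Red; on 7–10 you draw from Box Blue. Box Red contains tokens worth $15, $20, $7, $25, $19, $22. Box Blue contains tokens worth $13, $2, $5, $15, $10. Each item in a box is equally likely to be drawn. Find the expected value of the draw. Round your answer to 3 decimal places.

E[X | Box Red] = (15 + 20 + 7 + 25 + 19 + 22)/6 = 18
E[X | Box Blue] = (13 + 2 + 5 + 15 + 10)/5 = 9
E[X] = (3/5)·18 + (2/5)·9 = 72/5 ≈ 14.400

$14.400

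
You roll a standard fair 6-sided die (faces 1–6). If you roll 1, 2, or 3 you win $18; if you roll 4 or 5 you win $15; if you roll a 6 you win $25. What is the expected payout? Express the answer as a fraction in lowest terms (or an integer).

109/6 dollars

E[payout] = (1/3)·15 + (1/2)·18 + (1/6)·25 = 109/6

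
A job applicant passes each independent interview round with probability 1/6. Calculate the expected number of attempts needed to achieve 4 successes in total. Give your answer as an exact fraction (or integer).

24

By linearity (sum of 4 independent geometric waits), E[trials] = 4/p = 4/(1/6) = 24.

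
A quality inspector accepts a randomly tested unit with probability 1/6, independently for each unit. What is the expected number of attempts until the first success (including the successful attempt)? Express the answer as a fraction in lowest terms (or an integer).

For a geometric distribution, E[trials] = 1/p = 1/(1/6) = 6.

6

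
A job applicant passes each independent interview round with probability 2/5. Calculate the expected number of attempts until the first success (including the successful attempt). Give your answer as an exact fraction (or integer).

5/2

For a geometric distribution, E[trials] = 1/p = 1/(2/5) = 5/2.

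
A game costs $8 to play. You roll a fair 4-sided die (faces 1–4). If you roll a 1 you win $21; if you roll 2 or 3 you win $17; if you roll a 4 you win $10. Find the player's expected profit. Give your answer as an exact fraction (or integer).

E[payout] = (1/4)·10 + (1/2)·17 + (1/4)·21 = 65/4
Expected profit = 65/4 − 8 = 33/4

33/4 dollars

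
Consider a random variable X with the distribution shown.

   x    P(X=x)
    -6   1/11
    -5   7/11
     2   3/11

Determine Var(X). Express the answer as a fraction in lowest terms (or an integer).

E[X] = (1/11)·(-6) + (7/11)·(-5) + (3/11)·2 = -35/11
E[X²] = (1/11)·36 + (7/11)·25 + (3/11)·4 = 223/11
Var(X) = 223/11 − (-35/11)² = 1228/121

1228/121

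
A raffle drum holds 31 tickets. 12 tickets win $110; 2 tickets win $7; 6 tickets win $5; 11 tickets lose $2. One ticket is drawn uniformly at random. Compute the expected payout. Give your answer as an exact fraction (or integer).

E[payout] = (12/31)·110 + (2/31)·7 + (6/31)·5 + (11/31)·(-2) = 1342/31

1342/31 dollars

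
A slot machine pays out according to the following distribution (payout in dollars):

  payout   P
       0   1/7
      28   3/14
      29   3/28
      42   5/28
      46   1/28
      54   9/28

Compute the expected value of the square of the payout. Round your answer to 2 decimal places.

E[X²] = (1/7)·0 + (3/14)·784 + (3/28)·841 + (5/28)·1764 + (1/28)·2116 + (9/28)·2916
     = 44407/28 ≈ 1585.96

1585.96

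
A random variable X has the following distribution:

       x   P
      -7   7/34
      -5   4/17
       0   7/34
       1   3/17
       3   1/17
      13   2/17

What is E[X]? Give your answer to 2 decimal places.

E[X] = (7/34)·(-7) + (4/17)·(-5) + (7/34)·0 + (3/17)·1 + (1/17)·3 + (2/17)·13
     = -25/34 ≈ -0.74

-0.74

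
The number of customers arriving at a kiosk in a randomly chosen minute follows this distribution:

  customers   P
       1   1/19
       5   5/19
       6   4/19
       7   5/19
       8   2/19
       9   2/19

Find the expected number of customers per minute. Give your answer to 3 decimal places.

6.263

E[X] = (1/19)·1 + (5/19)·5 + (4/19)·6 + (5/19)·7 + (2/19)·8 + (2/19)·9
     = 119/19 ≈ 6.263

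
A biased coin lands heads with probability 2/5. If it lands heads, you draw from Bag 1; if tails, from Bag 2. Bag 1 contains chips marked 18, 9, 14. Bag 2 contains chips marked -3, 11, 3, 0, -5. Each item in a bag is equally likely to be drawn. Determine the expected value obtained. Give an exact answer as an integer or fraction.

464/75

E[X | Bag 1] = (18 + 9 + 14)/3 = 41/3
E[X | Bag 2] = (-3 + 11 + 3 + 0 − 5)/5 = 6/5
E[X] = (2/5)·41/3 + (3/5)·6/5 = 464/75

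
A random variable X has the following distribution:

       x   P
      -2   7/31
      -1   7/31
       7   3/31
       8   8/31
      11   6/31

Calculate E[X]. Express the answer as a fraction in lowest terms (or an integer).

130/31

E[X] = (7/31)·(-2) + (7/31)·(-1) + (3/31)·7 + (8/31)·8 + (6/31)·11
     = 130/31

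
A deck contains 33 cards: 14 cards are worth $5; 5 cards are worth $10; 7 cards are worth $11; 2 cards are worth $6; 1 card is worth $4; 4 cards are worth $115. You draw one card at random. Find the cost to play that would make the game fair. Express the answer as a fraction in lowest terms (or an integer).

673/33 dollars

E[payout] = (14/33)·5 + (5/33)·10 + (7/33)·11 + (2/33)·6 + (1/33)·4 + (4/33)·115 = 673/33
Fair fee = E[payout] = 673/33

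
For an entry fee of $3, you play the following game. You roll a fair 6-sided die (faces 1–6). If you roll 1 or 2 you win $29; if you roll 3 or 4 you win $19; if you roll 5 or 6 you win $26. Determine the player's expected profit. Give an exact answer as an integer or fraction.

65/3 dollars

E[payout] = (1/3)·19 + (1/3)·26 + (1/3)·29 = 74/3
Expected profit = 74/3 − 3 = 65/3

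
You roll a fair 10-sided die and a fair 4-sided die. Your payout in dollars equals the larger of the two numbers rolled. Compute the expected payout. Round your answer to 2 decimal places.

$5.75

Distribution of the larger of the two numbers rolled: 1 w.p. 1/40, 2 w.p. 3/40, 3 w.p. 1/8, 4 w.p. 7/40, 5 w.p. 1/10, 6 w.p. 1/10, …
E[payout] = (1/40)·1 + (3/40)·2 + (1/8)·3 + (7/40)·4 + (1/10)·5 + (1/10)·6 + (1/10)·7 + (1/10)·8 + (1/10)·9 + (1/10)·10 = 23/4
≈ $5.75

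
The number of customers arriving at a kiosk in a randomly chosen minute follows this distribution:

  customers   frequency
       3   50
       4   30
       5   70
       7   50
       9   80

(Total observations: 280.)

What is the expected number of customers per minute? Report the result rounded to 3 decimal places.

6.036

Total = 280, so P(customers=3) = 50/280, etc.
E[X] = (5/28)·3 + (3/28)·4 + (1/4)·5 + (5/28)·7 + (2/7)·9
     = 169/28 ≈ 6.036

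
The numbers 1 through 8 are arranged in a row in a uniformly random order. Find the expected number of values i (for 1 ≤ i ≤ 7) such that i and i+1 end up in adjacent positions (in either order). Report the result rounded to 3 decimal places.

1.750

For each i ∈ {1,…,7}, let Xᵢ = 1 if i and i+1 are adjacent. P(Xᵢ=1) = 2·(8−1)!/8! = 2/8.
By linearity, E[ΣXᵢ] = (7)·(2/8) = 7/4.
≈ 1.750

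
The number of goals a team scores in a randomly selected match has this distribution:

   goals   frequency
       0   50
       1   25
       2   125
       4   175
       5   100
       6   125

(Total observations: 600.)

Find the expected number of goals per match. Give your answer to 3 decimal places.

Total = 600, so P(goals=0) = 50/600, etc.
E[X] = (1/12)·0 + (1/24)·1 + (5/24)·2 + (7/24)·4 + (1/6)·5 + (5/24)·6
     = 89/24 ≈ 3.708

3.708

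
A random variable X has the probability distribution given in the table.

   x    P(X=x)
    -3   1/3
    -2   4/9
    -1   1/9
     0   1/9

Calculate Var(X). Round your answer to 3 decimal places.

0.889

E[X] = (1/3)·(-3) + (4/9)·(-2) + (1/9)·(-1) + (1/9)·0 = -2
E[X²] = (1/3)·9 + (4/9)·4 + (1/9)·1 + (1/9)·0 = 44/9
Var(X) = 44/9 − (-2)² = 8/9 ≈ 0.889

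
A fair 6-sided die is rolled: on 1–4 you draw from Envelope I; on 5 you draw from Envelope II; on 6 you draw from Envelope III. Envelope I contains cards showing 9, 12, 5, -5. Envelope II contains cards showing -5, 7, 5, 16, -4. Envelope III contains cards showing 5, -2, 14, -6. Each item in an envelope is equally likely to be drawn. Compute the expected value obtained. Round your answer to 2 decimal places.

E[X | Envelope I] = (9 + 12 + 5 − 5)/4 = 21/4
E[X | Envelope II] = (-5 + 7 + 5 + 16 − 4)/5 = 19/5
E[X | Envelope III] = (5 − 2 + 14 − 6)/4 = 11/4
E[X] = (2/3)·21/4 + (1/6)·19/5 + (1/6)·11/4 = 551/120 ≈ 4.59

4.59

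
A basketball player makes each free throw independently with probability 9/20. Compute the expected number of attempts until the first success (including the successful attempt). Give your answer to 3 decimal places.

2.222

For a geometric distribution, E[trials] = 1/p = 1/(9/20) = 20/9.
≈ 2.222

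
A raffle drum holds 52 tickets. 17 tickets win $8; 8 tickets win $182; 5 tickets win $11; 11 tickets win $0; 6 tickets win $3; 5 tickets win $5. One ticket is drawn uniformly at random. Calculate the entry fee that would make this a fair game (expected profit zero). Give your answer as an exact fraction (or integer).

65/2 dollars

E[payout] = (17/52)·8 + (8/52)·182 + (5/52)·11 + (11/52)·0 + (6/52)·3 + (5/52)·5 = 65/2
Fair fee = E[payout] = 65/2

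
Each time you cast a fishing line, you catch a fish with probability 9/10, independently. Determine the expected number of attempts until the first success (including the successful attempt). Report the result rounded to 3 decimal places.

For a geometric distribution, E[trials] = 1/p = 1/(9/10) = 10/9.
≈ 1.111

1.111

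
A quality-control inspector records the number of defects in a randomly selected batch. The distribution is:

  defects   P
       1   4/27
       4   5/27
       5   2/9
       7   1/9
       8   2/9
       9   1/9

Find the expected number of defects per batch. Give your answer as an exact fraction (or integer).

E[X] = (4/27)·1 + (5/27)·4 + (2/9)·5 + (1/9)·7 + (2/9)·8 + (1/9)·9
     = 50/9

50/9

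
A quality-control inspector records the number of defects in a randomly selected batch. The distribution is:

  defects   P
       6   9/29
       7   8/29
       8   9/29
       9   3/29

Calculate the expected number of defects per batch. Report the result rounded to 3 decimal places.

E[X] = (9/29)·6 + (8/29)·7 + (9/29)·8 + (3/29)·9
     = 209/29 ≈ 7.207

7.207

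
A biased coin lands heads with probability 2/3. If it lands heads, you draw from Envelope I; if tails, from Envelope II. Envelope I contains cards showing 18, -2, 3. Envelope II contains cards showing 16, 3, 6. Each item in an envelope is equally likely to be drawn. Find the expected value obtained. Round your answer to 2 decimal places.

7.00

E[X | Envelope I] = (18 − 2 + 3)/3 = 19/3
E[X | Envelope II] = (16 + 3 + 6)/3 = 25/3
E[X] = (2/3)·19/3 + (1/3)·25/3 = 7 ≈ 7.00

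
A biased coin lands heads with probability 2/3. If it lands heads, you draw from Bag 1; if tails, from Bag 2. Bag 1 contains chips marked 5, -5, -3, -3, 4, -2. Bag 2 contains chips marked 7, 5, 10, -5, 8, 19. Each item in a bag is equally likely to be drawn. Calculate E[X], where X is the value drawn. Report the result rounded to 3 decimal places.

2.000

E[X | Bag 1] = (5 − 5 − 3 − 3 + 4 − 2)/6 = -2/3
E[X | Bag 2] = (7 + 5 + 10 − 5 + 8 + 19)/6 = 22/3
E[X] = (2/3)·(-2/3) + (1/3)·22/3 = 2 ≈ 2.000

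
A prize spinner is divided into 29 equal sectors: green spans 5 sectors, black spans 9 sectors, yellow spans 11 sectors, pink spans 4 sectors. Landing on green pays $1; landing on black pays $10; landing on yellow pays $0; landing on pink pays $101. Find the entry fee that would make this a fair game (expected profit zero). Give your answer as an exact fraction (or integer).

499/29 dollars

E[payout] = (5/29)·1 + (9/29)·10 + (11/29)·0 + (4/29)·101 = 499/29
Fair fee = E[payout] = 499/29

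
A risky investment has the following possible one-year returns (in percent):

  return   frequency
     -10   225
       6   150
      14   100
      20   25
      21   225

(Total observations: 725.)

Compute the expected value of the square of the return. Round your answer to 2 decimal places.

216.17

Total = 725, so P(return=-10) = 225/725, etc.
E[X²] = (9/29)·100 + (6/29)·36 + (4/29)·196 + (1/29)·400 + (9/29)·441
     = 6269/29 ≈ 216.17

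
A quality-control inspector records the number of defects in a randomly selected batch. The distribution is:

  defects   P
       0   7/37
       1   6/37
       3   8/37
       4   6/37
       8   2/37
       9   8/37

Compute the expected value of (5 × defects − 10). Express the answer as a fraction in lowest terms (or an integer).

340/37

E[5x-10] = (7/37)·(-10) + (6/37)·(-5) + (8/37)·5 + (6/37)·10 + (2/37)·30 + (8/37)·35
     = 340/37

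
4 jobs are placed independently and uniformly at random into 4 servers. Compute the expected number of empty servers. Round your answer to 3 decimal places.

1.266

Let Xⱼ=1 if server j is empty. P(Xⱼ=1) = ((4-1)/4)^4 = 81/256.
By linearity, E[#empty] = 4·81/256 = 81/64.
≈ 1.266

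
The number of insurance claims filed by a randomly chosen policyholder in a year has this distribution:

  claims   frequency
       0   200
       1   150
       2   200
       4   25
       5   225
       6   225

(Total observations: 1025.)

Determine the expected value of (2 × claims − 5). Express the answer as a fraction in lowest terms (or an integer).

Total = 1025, so P(claims=0) = 200/1025, etc.
E[2x-5] = (8/41)·(-5) + (6/41)·(-3) + (8/41)·(-1) + (1/41)·3 + (9/41)·5 + (9/41)·7
     = 45/41

45/41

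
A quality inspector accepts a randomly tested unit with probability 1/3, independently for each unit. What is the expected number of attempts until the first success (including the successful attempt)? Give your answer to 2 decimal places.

3.00

For a geometric distribution, E[trials] = 1/p = 1/(1/3) = 3.
≈ 3.00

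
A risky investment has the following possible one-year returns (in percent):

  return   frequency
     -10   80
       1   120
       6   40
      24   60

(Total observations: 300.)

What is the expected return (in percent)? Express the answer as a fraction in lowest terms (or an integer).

10/3

Total = 300, so P(return=-10) = 80/300, etc.
E[X] = (4/15)·(-10) + (2/5)·1 + (2/15)·6 + (1/5)·24
     = 10/3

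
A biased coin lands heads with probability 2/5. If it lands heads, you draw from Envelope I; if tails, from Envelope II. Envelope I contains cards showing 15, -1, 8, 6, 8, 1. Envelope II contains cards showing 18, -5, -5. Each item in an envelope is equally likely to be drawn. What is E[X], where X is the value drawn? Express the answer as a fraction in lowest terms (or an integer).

E[X | Envelope I] = (15 − 1 + 8 + 6 + 8 + 1)/6 = 37/6
E[X | Envelope II] = (18 − 5 − 5)/3 = 8/3
E[X] = (2/5)·37/6 + (3/5)·8/3 = 61/15

61/15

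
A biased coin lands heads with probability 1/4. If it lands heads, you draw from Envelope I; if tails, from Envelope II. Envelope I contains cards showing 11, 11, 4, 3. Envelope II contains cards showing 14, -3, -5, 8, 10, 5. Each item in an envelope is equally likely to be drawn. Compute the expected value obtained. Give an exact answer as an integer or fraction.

E[X | Envelope I] = (11 + 11 + 4 + 3)/4 = 29/4
E[X | Envelope II] = (14 − 3 − 5 + 8 + 10 + 5)/6 = 29/6
E[X] = (1/4)·29/4 + (3/4)·29/6 = 87/16

87/16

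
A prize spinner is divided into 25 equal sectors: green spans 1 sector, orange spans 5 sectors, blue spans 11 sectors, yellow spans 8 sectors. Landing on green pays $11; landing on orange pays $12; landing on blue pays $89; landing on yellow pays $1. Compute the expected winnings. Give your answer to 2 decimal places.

$42.32

E[payout] = (1/25)·11 + (5/25)·12 + (11/25)·89 + (8/25)·1 = 1058/25
≈ $42.32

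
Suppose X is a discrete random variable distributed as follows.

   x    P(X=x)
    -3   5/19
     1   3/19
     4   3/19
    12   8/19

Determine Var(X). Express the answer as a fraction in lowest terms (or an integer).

E[X] = (5/19)·(-3) + (3/19)·1 + (3/19)·4 + (8/19)·12 = 96/19
E[X²] = (5/19)·9 + (3/19)·1 + (3/19)·16 + (8/19)·144 = 1248/19
Var(X) = 1248/19 − (96/19)² = 14496/361

14496/361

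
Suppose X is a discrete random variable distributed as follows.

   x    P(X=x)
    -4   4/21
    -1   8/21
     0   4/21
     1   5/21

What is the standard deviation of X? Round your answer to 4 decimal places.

1.6876

E[X] = -19/21, E[X²] = 11/3
Var(X) = E[X²] − (E[X])² = 11/3 − 361/441 = 1256/441
SD(X) = √(1256/441) ≈ 1.6876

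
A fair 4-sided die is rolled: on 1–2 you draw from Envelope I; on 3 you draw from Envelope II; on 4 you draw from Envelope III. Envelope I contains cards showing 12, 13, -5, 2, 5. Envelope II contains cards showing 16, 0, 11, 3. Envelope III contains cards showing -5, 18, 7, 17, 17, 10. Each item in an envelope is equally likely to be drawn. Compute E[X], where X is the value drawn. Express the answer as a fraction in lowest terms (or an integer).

E[X | Envelope I] = (12 + 13 − 5 + 2 + 5)/5 = 27/5
E[X | Envelope II] = (16 + 0 + 11 + 3)/4 = 15/2
E[X | Envelope III] = (-5 + 18 + 7 + 17 + 17 + 10)/6 = 32/3
E[X] = (1/2)·27/5 + (1/4)·15/2 + (1/4)·32/3 = 869/120

869/120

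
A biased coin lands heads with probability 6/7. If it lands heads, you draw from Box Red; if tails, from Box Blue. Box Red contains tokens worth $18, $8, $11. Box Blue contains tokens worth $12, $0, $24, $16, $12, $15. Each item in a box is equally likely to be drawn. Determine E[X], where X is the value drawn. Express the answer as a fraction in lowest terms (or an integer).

E[X | Box Red] = (18 + 8 + 11)/3 = 37/3
E[X | Box Blue] = (12 + 0 + 24 + 16 + 12 + 15)/6 = 79/6
E[X] = (6/7)·37/3 + (1/7)·79/6 = 523/42

523/42 dollars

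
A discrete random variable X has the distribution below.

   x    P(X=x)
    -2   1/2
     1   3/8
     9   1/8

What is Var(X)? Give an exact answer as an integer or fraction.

E[X] = (1/2)·(-2) + (3/8)·1 + (1/8)·9 = 1/2
E[X²] = (1/2)·4 + (3/8)·1 + (1/8)·81 = 25/2
Var(X) = 25/2 − (1/2)² = 49/4

49/4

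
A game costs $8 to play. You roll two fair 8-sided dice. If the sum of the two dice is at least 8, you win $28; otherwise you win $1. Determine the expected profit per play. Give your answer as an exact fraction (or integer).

E[payout] = (21/64)·1 + (43/64)·28 = 1225/64
Expected profit = 1225/64 − 8 = 713/64

713/64 dollars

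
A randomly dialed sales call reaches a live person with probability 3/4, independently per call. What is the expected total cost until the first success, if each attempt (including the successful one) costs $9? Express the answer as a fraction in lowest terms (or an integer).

$12

E[#attempts] = 1/p = 4/3; E[cost] = 9·4/3 = 12.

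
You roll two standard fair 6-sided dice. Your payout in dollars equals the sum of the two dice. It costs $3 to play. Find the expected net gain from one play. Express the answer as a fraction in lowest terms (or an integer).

Distribution of the sum of the two dice: 2 w.p. 1/36, 3 w.p. 1/18, 4 w.p. 1/12, 5 w.p. 1/9, 6 w.p. 5/36, 7 w.p. 1/6, …
E[payout] = (1/36)·2 + (1/18)·3 + (1/12)·4 + (1/9)·5 + (5/36)·6 + (1/6)·7 + (5/36)·8 + (1/9)·9 + (1/12)·10 + (1/18)·11 + (1/36)·12 = 7
Expected profit = 7 − 3 = 4

$4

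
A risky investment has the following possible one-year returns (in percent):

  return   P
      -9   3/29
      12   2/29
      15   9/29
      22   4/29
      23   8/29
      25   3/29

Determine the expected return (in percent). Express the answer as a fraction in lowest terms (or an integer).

479/29

E[X] = (3/29)·(-9) + (2/29)·12 + (9/29)·15 + (4/29)·22 + (8/29)·23 + (3/29)·25
     = 479/29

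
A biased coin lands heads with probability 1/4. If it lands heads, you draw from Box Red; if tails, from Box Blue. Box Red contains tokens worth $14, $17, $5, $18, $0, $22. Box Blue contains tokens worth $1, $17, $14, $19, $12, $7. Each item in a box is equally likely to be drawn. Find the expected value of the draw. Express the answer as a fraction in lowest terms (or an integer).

E[X | Box Red] = (14 + 17 + 5 + 18 + 0 + 22)/6 = 38/3
E[X | Box Blue] = (1 + 17 + 14 + 19 + 12 + 7)/6 = 35/3
E[X] = (1/4)·38/3 + (3/4)·35/3 = 143/12

143/12 dollars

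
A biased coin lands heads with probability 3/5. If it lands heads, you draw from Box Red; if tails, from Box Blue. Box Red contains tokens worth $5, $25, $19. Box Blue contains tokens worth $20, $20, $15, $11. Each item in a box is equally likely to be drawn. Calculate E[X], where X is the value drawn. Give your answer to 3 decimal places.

$16.400

E[X | Box Red] = (5 + 25 + 19)/3 = 49/3
E[X | Box Blue] = (20 + 20 + 15 + 11)/4 = 33/2
E[X] = (3/5)·49/3 + (2/5)·33/2 = 82/5 ≈ 16.400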